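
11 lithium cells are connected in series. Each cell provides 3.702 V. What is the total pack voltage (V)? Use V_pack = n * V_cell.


Series voltages add: 11 * 3.702 V = 40.722 V

40.722 V


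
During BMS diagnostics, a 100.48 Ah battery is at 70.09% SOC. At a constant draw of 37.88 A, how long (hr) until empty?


Step 1: remaining = SOC/100 * C_total = 70.09/100 * 100.48 = 70.426 Ah
Step 2: t = remaining / I = 70.426 / 37.88 = 1.859 hr

1.859 hr


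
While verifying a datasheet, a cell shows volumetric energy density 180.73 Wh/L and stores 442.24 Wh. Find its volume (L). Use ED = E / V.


V = E / ED = 442.24 / 180.73 = 2.447 L

2.447 L


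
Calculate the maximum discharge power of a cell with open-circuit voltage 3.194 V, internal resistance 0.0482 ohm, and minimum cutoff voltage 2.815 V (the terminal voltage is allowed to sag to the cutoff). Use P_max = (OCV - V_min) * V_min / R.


dV = OCV - V_min = 0.379 V (so I_max = dV / R)
P_max = dV * V_min / R = 0.379 * 2.815 / 0.0482 = 22.13 W

22.13 W


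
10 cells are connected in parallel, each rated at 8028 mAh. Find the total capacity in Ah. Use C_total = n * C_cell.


Convert: C_cell = 8028 mAh = 8.028 Ah
C_total = 10 * 8.028 = 80.28 Ah

80.28 Ah


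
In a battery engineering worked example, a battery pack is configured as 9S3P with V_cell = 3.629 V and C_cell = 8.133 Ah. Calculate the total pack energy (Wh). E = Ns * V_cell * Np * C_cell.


V_pack = 9 * 3.629 = 32.661 V
C_pack = 3 * 8.133 = 24.399 Ah
E = V_pack * C_pack = 32.661 * 24.399 = 796.9 Wh

796.9 Wh


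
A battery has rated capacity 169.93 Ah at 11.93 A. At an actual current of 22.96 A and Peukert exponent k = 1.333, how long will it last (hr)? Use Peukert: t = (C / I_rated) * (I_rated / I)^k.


Step 1: t_rated = C / I_rated = 169.93 / 11.93 = 14.244 hr
Step 2: ratio = 11.93 / 22.96 = 0.5196
Step 3: ratio^k = 0.5196^1.333 = 0.41782
Step 4: t = t_rated * ratio^k = 14.244 * 0.41782 = 5.951 hr

5.951 hr


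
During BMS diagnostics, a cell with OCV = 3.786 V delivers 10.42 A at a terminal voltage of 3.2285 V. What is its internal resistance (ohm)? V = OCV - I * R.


R = (OCV - V) / I = (3.786 - 3.2285) / 10.42 = 0.05350 ohm

0.05350 ohm


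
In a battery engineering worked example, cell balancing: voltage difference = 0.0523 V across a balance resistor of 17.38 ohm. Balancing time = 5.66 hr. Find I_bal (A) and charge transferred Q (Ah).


First, Ohm's law: I_bal = 0.0523 V / 17.38 ohm = 0.0030092 A
Then Q = I * t = 0.0030092 A * 5.66 hr = 0.01703 Ah

I=0.0030092 A, Q=0.01703 Ah


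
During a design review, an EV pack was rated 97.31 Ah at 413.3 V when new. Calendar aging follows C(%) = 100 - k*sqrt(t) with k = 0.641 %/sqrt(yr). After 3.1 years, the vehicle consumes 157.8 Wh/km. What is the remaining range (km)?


Step 1: capacity retention = 100 - 0.641 * sqrt(3.1) = 100 - 0.641 * 1.7607 = 98.871%
Step 2: C_now = 97.31 * 98.871/100 = 96.211 Ah
Step 3: E_pack = V * C_now = 413.3 * 96.211 = 39764 Wh
Step 4: range = E_pack / consumption = 39764 / 157.8 = 252.0 km

252.0 km


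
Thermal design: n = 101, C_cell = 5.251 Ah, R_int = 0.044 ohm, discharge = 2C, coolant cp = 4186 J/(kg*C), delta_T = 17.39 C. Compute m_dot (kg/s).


Step 1: I = 2 * 5.251 = 10.502 A
Step 2: Q_cell = I^2 * R = 10.502^2 * 0.044 = 4.8528 W
Step 3: Q_total = 101 * 4.8528 = 490.13 W
Step 4: m_dot = Q_total / (cp * dT) = 490.13 / (4186 * 17.39) = 0.006733 kg/s

0.006733 kg/s


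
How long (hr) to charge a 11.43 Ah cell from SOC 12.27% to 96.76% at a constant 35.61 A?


delta_Ah = 11.43 * (96.76 - 12.27) / 100 = 9.6572 Ah
t = delta_Ah / I = 9.6572 / 35.61 = 0.2712 hr

0.2712 hr


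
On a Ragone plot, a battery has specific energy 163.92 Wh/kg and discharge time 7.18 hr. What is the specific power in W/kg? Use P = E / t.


P_specific = E / t = 163.92 / 7.18 = 22.83 W/kg

22.83 W/kg


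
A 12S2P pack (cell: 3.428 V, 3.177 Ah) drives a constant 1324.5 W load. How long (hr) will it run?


Step 1: E_pack = Ns * V_cell * Np * C_cell = 12 * 3.428 * 2 * 3.177 = 261.38 Wh
Step 2: t = E_pack / P = 261.38 / 1324.5 = 0.1973 hr

0.1973 hr


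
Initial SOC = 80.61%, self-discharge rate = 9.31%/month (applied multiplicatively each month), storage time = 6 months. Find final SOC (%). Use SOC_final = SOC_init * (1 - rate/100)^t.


decay = (1 - 9.31/100)^6 = 0.55636
SOC_final = 80.61 * 0.55636 = 44.85%

44.85%


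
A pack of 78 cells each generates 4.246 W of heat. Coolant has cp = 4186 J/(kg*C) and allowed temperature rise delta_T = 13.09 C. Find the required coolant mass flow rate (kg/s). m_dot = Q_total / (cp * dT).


Q_total = 78 * 4.246 = 331.19 W
m_dot = Q_total / (cp * dT) = 331.19 / (4186 * 13.09) = 0.006044 kg/s

0.006044 kg/s


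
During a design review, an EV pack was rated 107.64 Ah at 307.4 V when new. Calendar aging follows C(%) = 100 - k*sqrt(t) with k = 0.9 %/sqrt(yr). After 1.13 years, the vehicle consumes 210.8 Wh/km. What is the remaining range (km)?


Step 1: capacity retention = 100 - 0.9 * sqrt(1.13) = 100 - 0.9 * 1.063 = 99.043%
Step 2: C_now = 107.64 * 99.043/100 = 106.61 Ah
Step 3: E_pack = V * C_now = 307.4 * 106.61 = 32772 Wh
Step 4: range = E_pack / consumption = 32772 / 210.8 = 155.5 km

155.5 km


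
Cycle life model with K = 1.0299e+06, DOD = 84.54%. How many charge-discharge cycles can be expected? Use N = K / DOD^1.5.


DOD^1.5 = 777.31
N = K / DOD^1.5 = 1.0299e+06 / 777.31 = 1325

1325 cycles


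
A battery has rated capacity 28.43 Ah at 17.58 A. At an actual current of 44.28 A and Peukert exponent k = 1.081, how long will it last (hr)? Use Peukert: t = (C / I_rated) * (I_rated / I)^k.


Step 1: t_rated = C / I_rated = 28.43 / 17.58 = 1.6172 hr
Step 2: ratio = 17.58 / 44.28 = 0.39702
Step 3: ratio^k = 0.39702^1.081 = 0.3684
Step 4: t = t_rated * ratio^k = 1.6172 * 0.3684 = 0.5958 hr

0.5958 hr


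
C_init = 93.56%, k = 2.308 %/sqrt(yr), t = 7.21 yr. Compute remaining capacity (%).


sqrt(t) = sqrt(7.21) = 2.6851
C_final = 93.56 - 2.308 * 2.6851 = 87.36%

87.36%


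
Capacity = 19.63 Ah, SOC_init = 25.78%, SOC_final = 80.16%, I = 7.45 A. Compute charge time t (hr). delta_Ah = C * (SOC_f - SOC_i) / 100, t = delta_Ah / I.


delta_Ah = 19.63 * (80.16 - 25.78) / 100 = 10.675 Ah
t = delta_Ah / I = 10.675 / 7.45 = 1.433 hr

1.433 hr


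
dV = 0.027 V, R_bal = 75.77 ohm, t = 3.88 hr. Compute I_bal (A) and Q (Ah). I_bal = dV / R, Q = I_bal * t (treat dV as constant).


I_bal = dV / R = 0.027 / 75.77 = 3.5634e-04 A
Q = I_bal * t = 3.5634e-04 * 3.88 = 0.001383 Ah

I=3.5634e-04 A, Q=0.001383 Ah


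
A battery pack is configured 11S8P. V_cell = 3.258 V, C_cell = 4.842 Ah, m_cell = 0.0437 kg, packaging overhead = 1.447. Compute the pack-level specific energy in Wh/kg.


Step 1: V_pack = 11 * 3.258 = 35.838 V
Step 2: C_pack = 8 * 4.842 = 38.736 Ah
Step 3: E_pack = V_pack * C_pack = 35.838 * 38.736 = 1388.2 Wh
Step 4: m_pack = 11 * 8 * 0.0437 * 1.447 = 5.5646 kg
Step 5: ED = E_pack / m_pack = 1388.2 / 5.5646 = 249.5 Wh/kg

249.5 Wh/kg


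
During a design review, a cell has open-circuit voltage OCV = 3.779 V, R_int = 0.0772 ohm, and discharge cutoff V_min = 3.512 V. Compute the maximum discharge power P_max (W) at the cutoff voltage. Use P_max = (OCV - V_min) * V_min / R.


P_max = (OCV - V_min) * V_min / R = (3.779 - 3.512) * 3.512 / 0.0772 = 0.267 * 3.512 / 0.0772 = 12.15 W

12.15 W


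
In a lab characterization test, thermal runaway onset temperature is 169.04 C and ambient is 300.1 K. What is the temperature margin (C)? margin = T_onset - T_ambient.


Convert: T_ambient = 300.1 K = 26.95 C
margin = 169.04 - 26.95 = 142.09 C

142.09 C


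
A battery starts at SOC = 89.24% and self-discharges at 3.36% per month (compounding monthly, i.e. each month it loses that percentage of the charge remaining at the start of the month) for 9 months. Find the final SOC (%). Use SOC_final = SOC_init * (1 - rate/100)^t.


decay = (1 - 3.36/100)^9 = 0.73521
SOC_final = 89.24 * 0.73521 = 65.61%

65.61%


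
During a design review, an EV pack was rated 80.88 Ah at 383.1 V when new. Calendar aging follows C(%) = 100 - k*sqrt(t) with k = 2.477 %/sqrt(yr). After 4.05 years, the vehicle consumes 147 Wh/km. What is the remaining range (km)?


Step 1: capacity retention = 100 - 2.477 * sqrt(4.05) = 100 - 2.477 * 2.0125 = 95.015%
Step 2: C_now = 80.88 * 95.015/100 = 76.848 Ah
Step 3: E_pack = V * C_now = 383.1 * 76.848 = 29440 Wh
Step 4: range = E_pack / consumption = 29440 / 147 = 200.3 km

200.3 km


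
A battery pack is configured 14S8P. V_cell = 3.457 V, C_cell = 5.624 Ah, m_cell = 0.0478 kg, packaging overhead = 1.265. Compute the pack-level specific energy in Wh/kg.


Step 1: V_pack = 14 * 3.457 = 48.398 V
Step 2: C_pack = 8 * 5.624 = 44.992 Ah
Step 3: E_pack = V_pack * C_pack = 48.398 * 44.992 = 2177.5 Wh
Step 4: m_pack = 14 * 8 * 0.0478 * 1.265 = 6.7723 kg
Step 5: ED = E_pack / m_pack = 2177.5 / 6.7723 = 321.5 Wh/kg

321.5 Wh/kg


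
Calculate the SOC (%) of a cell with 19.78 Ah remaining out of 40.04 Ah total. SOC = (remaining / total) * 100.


SOC = (remaining / total) * 100 = (19.78 / 40.04) * 100 = 49.40%

49.40%


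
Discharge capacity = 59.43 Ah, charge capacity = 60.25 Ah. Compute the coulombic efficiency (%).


eta_c = Q_dis / Q_chg * 100 = 59.43 / 60.25 * 100 = 98.64%

98.64%


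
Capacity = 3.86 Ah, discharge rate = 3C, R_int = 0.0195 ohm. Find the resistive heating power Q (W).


Step 1: I = C_rate * capacity = 3 * 3.86 = 11.58 A
Step 2: Q = I^2 * R = 11.58^2 * 0.0195 = 134.1 * 0.0195 = 2.615 W

2.615 W


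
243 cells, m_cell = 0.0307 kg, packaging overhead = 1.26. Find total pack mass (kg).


Cell mass sum = 243 * 0.0307 = 7.4601 kg
With overhead 1.26: m_pack = 7.4601 * 1.26 = 9.400 kg

9.400 kg


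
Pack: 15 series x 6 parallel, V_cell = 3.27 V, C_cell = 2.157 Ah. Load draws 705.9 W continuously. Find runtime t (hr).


Step 1: E_pack = Ns * V_cell * Np * C_cell = 15 * 3.27 * 6 * 2.157 = 634.81 Wh
Step 2: t = E_pack / P = 634.81 / 705.9 = 0.8993 hr

0.8993 hr


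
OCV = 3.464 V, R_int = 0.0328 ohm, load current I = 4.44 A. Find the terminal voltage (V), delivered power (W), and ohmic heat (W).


Step 1: V_terminal = OCV - I*R = 3.464 - 4.44 * 0.0328 = 3.3184 V
Step 2: P_out = V_terminal * I = 3.3184 * 4.44 = 14.73 W
Step 3: Q = I^2 * R = 4.44^2 * 0.0328 = 0.6466 W

V=3.3184 V, P=14.73 W, Q=0.6466 W


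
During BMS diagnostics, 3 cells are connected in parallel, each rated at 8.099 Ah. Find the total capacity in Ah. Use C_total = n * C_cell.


C_total = 3 * 8.099 = 24.297 Ah

24.297 Ah


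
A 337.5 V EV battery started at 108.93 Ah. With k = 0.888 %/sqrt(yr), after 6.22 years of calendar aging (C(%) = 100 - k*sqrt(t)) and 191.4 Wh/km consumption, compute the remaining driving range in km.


Step 1: capacity retention = 100 - 0.888 * sqrt(6.22) = 100 - 0.888 * 2.494 = 97.785%
Step 2: C_now = 108.93 * 97.785/100 = 106.52 Ah
Step 3: E_pack = V * C_now = 337.5 * 106.52 = 35951 Wh
Step 4: range = E_pack / consumption = 35951 / 191.4 = 187.8 km

187.8 km


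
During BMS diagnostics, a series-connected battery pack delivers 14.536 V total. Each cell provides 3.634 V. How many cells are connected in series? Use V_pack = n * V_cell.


n = V_pack / V_cell = 14.536 / 3.634 = 4

4


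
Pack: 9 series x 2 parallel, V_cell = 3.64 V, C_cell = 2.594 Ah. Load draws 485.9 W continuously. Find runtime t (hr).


Step 1: E_pack = Ns * V_cell * Np * C_cell = 9 * 3.64 * 2 * 2.594 = 169.96 Wh
Step 2: t = E_pack / P = 169.96 / 485.9 = 0.3498 hr

0.3498 hr


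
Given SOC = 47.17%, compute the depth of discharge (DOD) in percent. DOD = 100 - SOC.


DOD = 100 - SOC = 100 - 47.17 = 52.83%

52.83%


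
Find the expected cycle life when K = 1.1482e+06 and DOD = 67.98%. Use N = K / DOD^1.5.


Step 1: DOD^1.5 = 67.98^1.5 = 560.49
Step 2: N = 1.1482e+06 / 560.49 = 2049 cycles

2049 cycles


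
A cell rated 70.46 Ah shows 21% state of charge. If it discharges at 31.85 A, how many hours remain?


Step 1: remaining = SOC/100 * C_total = 21/100 * 70.46 = 14.797 Ah
Step 2: t = remaining / I = 14.797 / 31.85 = 0.4646 hr

0.4646 hr


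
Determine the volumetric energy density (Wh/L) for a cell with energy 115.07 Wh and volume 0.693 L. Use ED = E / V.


Volumetric ED = 115.07 Wh / 0.693 L = 166.0 Wh/L

166.0 Wh/L


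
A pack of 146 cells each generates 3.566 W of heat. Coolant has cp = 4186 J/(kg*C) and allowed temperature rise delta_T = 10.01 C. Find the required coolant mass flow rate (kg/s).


Step 1: Total heat Q = 146 * 3.566 W = 520.64 W
Step 2: denom = cp * dT = 4186 * 10.01 = 41902
Step 3: m_dot = 520.64 / 41902 = 0.01243 kg/s

0.01243 kg/s


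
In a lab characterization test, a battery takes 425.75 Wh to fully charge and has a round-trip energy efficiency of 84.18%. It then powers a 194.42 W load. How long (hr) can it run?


Step 1: E_discharge = eta/100 * E_charge = 84.18/100 * 425.75 = 358.4 Wh
Step 2: t = E_discharge / P = 358.4 / 194.42 = 1.843 hr

1.843 hr


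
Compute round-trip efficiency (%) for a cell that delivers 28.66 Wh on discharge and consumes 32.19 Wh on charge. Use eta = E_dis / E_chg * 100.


eta_e = E_dis / E_chg * 100 = 28.66 / 32.19 * 100 = 89.03%

89.03%


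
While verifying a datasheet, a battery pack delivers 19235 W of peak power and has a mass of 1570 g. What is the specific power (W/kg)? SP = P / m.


Convert: m = 1570 g = 1.57 kg
SP = P / m = 19235 / 1.57 = 12250 W/kg

12250 W/kg


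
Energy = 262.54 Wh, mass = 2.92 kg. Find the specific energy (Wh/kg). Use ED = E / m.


ED = E / m = 262.54 / 2.92 = 89.91 Wh/kg

89.91 Wh/kg


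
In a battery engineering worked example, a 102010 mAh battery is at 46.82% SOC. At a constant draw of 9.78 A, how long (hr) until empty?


Convert: C_total = 102010 mAh = 102.01 Ah
Step 1: remaining = SOC/100 * C_total = 46.82/100 * 102.01 = 47.761 Ah
Step 2: t = remaining / I = 47.761 / 9.78 = 4.884 hr

4.884 hr


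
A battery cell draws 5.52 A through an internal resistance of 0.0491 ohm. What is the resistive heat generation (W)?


Q = I^2 * R = 5.52^2 * 0.0491 = 1.496 W

1.496 W


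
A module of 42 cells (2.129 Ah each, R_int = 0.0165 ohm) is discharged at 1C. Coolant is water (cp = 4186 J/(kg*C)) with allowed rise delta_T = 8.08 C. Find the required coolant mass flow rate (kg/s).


Step 1: I = 1 * 2.129 = 2.129 A
Step 2: Q_cell = I^2 * R = 2.129^2 * 0.0165 = 0.074789 W
Step 3: Q_total = 42 * 0.074789 = 3.1411 W
Step 4: m_dot = Q_total / (cp * dT) = 3.1411 / (4186 * 8.08) = 9.287e-05 kg/s

9.287e-05 kg/s


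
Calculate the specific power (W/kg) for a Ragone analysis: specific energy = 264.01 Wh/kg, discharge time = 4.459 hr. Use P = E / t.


P_specific = E / t = 264.01 / 4.459 = 59.21 W/kg

59.21 W/kg


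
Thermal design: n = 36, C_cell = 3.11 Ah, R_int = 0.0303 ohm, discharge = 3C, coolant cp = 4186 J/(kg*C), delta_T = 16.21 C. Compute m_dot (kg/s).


Step 1: I = 3 * 3.11 = 9.33 A
Step 2: Q_cell = I^2 * R = 9.33^2 * 0.0303 = 2.6376 W
Step 3: Q_total = 36 * 2.6376 = 94.954 W
Step 4: m_dot = Q_total / (cp * dT) = 94.954 / (4186 * 16.21) = 0.001399 kg/s

0.001399 kg/s


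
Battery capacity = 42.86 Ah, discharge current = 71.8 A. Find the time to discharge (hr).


Runtime = 42.86 Ah / 71.8 A = 0.5969 hr

0.5969 hr


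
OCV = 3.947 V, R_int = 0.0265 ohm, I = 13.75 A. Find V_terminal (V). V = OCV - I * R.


IR drop = 13.75 * 0.0265 = 0.36438 V
V = 3.947 - 0.36438 = 3.583 V

3.583 V


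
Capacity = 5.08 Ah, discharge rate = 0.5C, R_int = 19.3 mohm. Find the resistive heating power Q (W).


Convert: R = 19.3 mohm = 0.0193 ohm
Step 1: I = C_rate * capacity = 0.5 * 5.08 = 2.54 A
Step 2: Q = I^2 * R = 2.54^2 * 0.0193 = 6.4516 * 0.0193 = 0.1245 W

0.1245 W


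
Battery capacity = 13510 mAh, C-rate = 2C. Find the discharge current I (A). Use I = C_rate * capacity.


Convert: capacity = 13510 mAh = 13.51 Ah
At 2C: I = 2 * 13.51 Ah = 27.02 A

27.02 A


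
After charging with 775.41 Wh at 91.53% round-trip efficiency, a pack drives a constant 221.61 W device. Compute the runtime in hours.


Step 1: E_discharge = eta/100 * E_charge = 91.53/100 * 775.41 = 709.73 Wh
Step 2: t = E_discharge / P = 709.73 / 221.61 = 3.203 hr

3.203 hr


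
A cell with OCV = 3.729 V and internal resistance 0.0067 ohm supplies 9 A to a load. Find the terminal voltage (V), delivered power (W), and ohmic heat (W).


Step 1: V_terminal = OCV - I*R = 3.729 - 9 * 0.0067 = 3.6687 V
Step 2: P_out = V_terminal * I = 3.6687 * 9 = 33.02 W
Step 3: Q = I^2 * R = 9^2 * 0.0067 = 0.5427 W

V=3.6687 V, P=33.02 W, Q=0.5427 W


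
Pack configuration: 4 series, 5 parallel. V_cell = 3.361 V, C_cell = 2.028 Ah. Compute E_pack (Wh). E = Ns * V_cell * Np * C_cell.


V_pack = 4 * 3.361 = 13.444 V
C_pack = 5 * 2.028 = 10.14 Ah
E = V_pack * C_pack = 13.444 * 10.14 = 136.3 Wh

136.3 Wh


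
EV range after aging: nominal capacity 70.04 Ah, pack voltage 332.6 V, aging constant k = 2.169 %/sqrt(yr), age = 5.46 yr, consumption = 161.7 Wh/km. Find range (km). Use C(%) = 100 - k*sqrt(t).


Step 1: capacity retention = 100 - 2.169 * sqrt(5.46) = 100 - 2.169 * 2.3367 = 94.932%
Step 2: C_now = 70.04 * 94.932/100 = 66.49 Ah
Step 3: E_pack = V * C_now = 332.6 * 66.49 = 22115 Wh
Step 4: range = E_pack / consumption = 22115 / 161.7 = 136.8 km

136.8 km


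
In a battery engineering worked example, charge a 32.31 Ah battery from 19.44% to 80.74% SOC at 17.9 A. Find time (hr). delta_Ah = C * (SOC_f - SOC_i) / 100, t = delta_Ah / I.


delta_Ah = 32.31 * (80.74 - 19.44) / 100 = 19.806 Ah
t = delta_Ah / I = 19.806 / 17.9 = 1.106 hr

1.106 hr


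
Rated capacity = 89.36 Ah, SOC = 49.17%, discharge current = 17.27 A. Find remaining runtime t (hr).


Step 1: remaining = SOC/100 * C_total = 49.17/100 * 89.36 = 43.938 Ah
Step 2: t = remaining / I = 43.938 / 17.27 = 2.544 hr

2.544 hr


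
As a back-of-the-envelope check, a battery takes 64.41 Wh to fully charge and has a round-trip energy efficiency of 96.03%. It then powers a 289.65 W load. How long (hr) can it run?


Step 1: E_discharge = eta/100 * E_charge = 96.03/100 * 64.41 = 61.853 Wh
Step 2: t = E_discharge / P = 61.853 / 289.65 = 0.2135 hr

0.2135 hr


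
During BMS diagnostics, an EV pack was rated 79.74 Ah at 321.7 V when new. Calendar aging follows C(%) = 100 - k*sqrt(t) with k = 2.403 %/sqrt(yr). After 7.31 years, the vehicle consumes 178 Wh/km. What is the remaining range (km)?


Step 1: capacity retention = 100 - 2.403 * sqrt(7.31) = 100 - 2.403 * 2.7037 = 93.503%
Step 2: C_now = 79.74 * 93.503/100 = 74.559 Ah
Step 3: E_pack = V * C_now = 321.7 * 74.559 = 23986 Wh
Step 4: range = E_pack / consumption = 23986 / 178 = 134.8 km

134.8 km


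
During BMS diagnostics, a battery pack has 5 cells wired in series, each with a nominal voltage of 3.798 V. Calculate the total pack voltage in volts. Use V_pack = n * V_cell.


Series voltages add: 5 * 3.798 V = 18.99 V

18.99 V


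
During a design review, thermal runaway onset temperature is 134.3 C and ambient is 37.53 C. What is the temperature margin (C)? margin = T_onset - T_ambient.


margin = T_onset - T_ambient = 134.3 - 37.53 = 96.77 C

96.77 C


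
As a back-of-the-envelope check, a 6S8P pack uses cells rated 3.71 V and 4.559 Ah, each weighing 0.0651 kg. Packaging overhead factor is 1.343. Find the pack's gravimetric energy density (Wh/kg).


Step 1: V_pack = 6 * 3.71 = 22.26 V
Step 2: C_pack = 8 * 4.559 = 36.472 Ah
Step 3: E_pack = V_pack * C_pack = 22.26 * 36.472 = 811.87 Wh
Step 4: m_pack = 6 * 8 * 0.0651 * 1.343 = 4.1966 kg
Step 5: ED = E_pack / m_pack = 811.87 / 4.1966 = 193.5 Wh/kg

193.5 Wh/kg


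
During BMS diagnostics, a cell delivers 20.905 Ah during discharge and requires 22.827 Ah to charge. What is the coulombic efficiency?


Coulombic efficiency = 20.905/22.827 * 100% = 91.58%

91.58%


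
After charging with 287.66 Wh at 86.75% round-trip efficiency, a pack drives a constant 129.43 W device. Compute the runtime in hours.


Step 1: E_discharge = eta/100 * E_charge = 86.75/100 * 287.66 = 249.55 Wh
Step 2: t = E_discharge / P = 249.55 / 129.43 = 1.928 hr

1.928 hr


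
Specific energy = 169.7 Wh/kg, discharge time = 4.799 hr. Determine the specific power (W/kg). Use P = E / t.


Specific power = 169.7 Wh/kg / 4.799 hr = 35.36 W/kg

35.36 W/kg


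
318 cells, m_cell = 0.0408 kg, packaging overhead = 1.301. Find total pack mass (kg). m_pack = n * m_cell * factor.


m_pack = n * m_cell * overhead = 318 * 0.0408 * 1.301 = 16.88 kg

16.88 kg


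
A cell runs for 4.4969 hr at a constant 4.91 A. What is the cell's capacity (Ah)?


C = I * t = 4.91 * 4.4969 = 22.08 Ah

22.08 Ah


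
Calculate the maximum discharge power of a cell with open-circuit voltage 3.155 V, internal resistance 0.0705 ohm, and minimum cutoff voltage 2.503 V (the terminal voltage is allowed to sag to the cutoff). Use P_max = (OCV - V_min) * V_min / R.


dV = OCV - V_min = 0.652 V (so I_max = dV / R)
P_max = dV * V_min / R = 0.652 * 2.503 / 0.0705 = 23.15 W

23.15 W


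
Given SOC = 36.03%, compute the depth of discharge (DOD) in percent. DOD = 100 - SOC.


DOD = 100 - SOC = 100 - 36.03 = 63.97%

63.97%


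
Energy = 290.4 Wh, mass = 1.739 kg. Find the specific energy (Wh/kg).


Specific energy = 290.4 Wh / 1.739 kg = 167.0 Wh/kg

167.0 Wh/kg


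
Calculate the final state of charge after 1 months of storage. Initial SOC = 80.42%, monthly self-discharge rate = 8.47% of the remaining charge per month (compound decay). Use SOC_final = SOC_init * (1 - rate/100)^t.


Monthly retention factor = 1 - 8.47/100 = 0.9153
Over 1 months: factor^1 = 0.9153
SOC_final = 80.42 * 0.9153 = 73.61%

73.61%


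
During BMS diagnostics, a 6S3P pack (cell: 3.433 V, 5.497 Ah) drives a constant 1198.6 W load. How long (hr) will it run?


Step 1: E_pack = Ns * V_cell * Np * C_cell = 6 * 3.433 * 3 * 5.497 = 339.68 Wh
Step 2: t = E_pack / P = 339.68 / 1198.6 = 0.2834 hr

0.2834 hr


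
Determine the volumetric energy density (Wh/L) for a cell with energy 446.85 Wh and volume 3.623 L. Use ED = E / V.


ED = E / V = 446.85 / 3.623 = 123.3 Wh/L

123.3 Wh/L


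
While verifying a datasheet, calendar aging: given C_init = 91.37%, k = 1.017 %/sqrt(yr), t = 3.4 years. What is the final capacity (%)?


Step 1: sqrt(3.4 yr) = 1.8439
Step 2: drop = 1.017 * 1.8439 = 1.8752
Step 3: C_final = 91.37 - 1.8752 = 89.49%

89.49%


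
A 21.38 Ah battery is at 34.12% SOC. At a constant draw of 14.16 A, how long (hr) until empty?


Step 1: remaining = SOC/100 * C_total = 34.12/100 * 21.38 = 7.2949 Ah
Step 2: t = remaining / I = 7.2949 / 14.16 = 0.5152 hr

0.5152 hr


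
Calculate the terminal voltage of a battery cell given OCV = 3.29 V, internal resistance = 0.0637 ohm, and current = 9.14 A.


V = OCV - I*R = 3.29 - 9.14 * 0.0637 = 2.708 V

2.708 V


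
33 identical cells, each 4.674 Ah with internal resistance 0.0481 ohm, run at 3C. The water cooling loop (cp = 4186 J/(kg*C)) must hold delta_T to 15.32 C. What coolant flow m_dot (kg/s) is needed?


Step 1: I = 3 * 4.674 = 14.022 A
Step 2: Q_cell = I^2 * R = 14.022^2 * 0.0481 = 9.4573 W
Step 3: Q_total = 33 * 9.4573 = 312.09 W
Step 4: m_dot = Q_total / (cp * dT) = 312.09 / (4186 * 15.32) = 0.004867 kg/s

0.004867 kg/s


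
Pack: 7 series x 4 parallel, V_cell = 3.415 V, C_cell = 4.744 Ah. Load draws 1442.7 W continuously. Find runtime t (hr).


Step 1: E_pack = Ns * V_cell * Np * C_cell = 7 * 3.415 * 4 * 4.744 = 453.62 Wh
Step 2: t = E_pack / P = 453.62 / 1442.7 = 0.3144 hr

0.3144 hr


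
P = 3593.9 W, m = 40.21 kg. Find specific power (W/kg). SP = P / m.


SP = P / m = 3593.9 / 40.21 = 89.38 W/kg

89.38 W/kg


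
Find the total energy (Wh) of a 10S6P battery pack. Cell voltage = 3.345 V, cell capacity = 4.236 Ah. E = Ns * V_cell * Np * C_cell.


E = Ns * Vcell * Np * Ccell = 10 * 3.345 * 6 * 4.236 = 850.2 Wh

850.2 Wh


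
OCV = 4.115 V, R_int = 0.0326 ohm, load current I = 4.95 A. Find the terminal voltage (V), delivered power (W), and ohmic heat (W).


Step 1: V_terminal = OCV - I*R = 4.115 - 4.95 * 0.0326 = 3.9536 V
Step 2: P_out = V_terminal * I = 3.9536 * 4.95 = 19.57 W
Step 3: Q = I^2 * R = 4.95^2 * 0.0326 = 0.7988 W

V=3.9536 V, P=19.57 W, Q=0.7988 W


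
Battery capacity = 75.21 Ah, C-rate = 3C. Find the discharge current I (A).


At 3C: I = 3 * 75.21 Ah = 225.63 A

225.63 A


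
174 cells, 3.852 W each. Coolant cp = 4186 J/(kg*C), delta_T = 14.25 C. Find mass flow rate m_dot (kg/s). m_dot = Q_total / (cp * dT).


Step 1: Total heat Q = 174 * 3.852 W = 670.25 W
Step 2: denom = cp * dT = 4186 * 14.25 = 59651
Step 3: m_dot = 670.25 / 59651 = 0.01124 kg/s

0.01124 kg/s


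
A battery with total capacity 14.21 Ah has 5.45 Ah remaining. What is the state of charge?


SOC% = 5.45 / 14.21 * 100 = 38.35%

38.35%


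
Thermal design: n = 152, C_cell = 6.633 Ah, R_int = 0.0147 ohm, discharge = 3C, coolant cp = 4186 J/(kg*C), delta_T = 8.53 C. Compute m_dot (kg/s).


Step 1: I = 3 * 6.633 = 19.899 A
Step 2: Q_cell = I^2 * R = 19.899^2 * 0.0147 = 5.8208 W
Step 3: Q_total = 152 * 5.8208 = 884.76 W
Step 4: m_dot = Q_total / (cp * dT) = 884.76 / (4186 * 8.53) = 0.02478 kg/s

0.02478 kg/s


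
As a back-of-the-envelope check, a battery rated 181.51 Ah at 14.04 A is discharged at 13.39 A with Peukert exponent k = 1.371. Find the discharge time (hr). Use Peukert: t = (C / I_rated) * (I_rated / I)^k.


Step 1: t_rated = C / I_rated = 181.51 / 14.04 = 12.928 hr
Step 2: ratio = 14.04 / 13.39 = 1.0485
Step 3: ratio^k = 1.0485^1.371 = 1.0671
Step 4: t = t_rated * ratio^k = 12.928 * 1.0671 = 13.80 hr

13.80 hr


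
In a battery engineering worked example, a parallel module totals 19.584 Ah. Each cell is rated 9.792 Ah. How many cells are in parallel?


n = C_total / C_cell = 19.584 / 9.792 = 2

2


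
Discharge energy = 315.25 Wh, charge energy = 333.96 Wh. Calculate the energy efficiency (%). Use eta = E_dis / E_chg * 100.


Round-trip efficiency = 315.25/333.96 * 100% = 94.40%

94.40%


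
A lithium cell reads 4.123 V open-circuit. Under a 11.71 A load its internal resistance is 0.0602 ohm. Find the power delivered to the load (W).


Step 1: V_terminal = OCV - I*R = 4.123 - 11.71 * 0.0602 = 3.4181 V
Step 2: P_out = V_terminal * I = 3.4181 * 11.71 = 40.03 W

40.03 W


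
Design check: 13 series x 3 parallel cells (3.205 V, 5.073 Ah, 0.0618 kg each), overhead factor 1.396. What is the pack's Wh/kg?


Step 1: V_pack = 13 * 3.205 = 41.665 V
Step 2: C_pack = 3 * 5.073 = 15.219 Ah
Step 3: E_pack = V_pack * C_pack = 41.665 * 15.219 = 634.1 Wh
Step 4: m_pack = 13 * 3 * 0.0618 * 1.396 = 3.3646 kg
Step 5: ED = E_pack / m_pack = 634.1 / 3.3646 = 188.5 Wh/kg

188.5 Wh/kg


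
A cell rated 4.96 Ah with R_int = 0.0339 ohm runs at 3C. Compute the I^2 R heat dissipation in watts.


Step 1: I = C_rate * capacity = 3 * 4.96 = 14.88 A
Step 2: Q = I^2 * R = 14.88^2 * 0.0339 = 221.41 * 0.0339 = 7.506 W

7.506 W


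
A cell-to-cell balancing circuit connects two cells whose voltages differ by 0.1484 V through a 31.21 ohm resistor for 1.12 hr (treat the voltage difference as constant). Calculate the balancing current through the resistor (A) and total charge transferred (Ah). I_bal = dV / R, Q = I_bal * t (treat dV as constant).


First, Ohm's law: I_bal = 0.1484 V / 31.21 ohm = 0.0047549 A
Then Q = I * t = 0.0047549 A * 1.12 hr = 0.005325 Ah

I=0.0047549 A, Q=0.005325 Ah


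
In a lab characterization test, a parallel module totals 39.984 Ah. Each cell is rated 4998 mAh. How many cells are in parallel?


Convert: C_cell = 4998 mAh = 4.998 Ah
n = C_total / C_cell = 39.984 / 4.998 = 8

8


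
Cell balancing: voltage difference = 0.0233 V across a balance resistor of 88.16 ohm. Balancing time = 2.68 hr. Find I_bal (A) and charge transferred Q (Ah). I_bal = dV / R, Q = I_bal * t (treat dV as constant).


I_bal = dV / R = 0.0233 / 88.16 = 2.6429e-04 A
Q = I_bal * t = 2.6429e-04 * 2.68 = 7.083e-04 Ah

I=2.6429e-04 A, Q=7.083e-04 Ah


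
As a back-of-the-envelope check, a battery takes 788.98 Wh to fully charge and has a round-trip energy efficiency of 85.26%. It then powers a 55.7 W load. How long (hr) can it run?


Step 1: E_discharge = eta/100 * E_charge = 85.26/100 * 788.98 = 672.68 Wh
Step 2: t = E_discharge / P = 672.68 / 55.7 = 12.08 hr

12.08 hr


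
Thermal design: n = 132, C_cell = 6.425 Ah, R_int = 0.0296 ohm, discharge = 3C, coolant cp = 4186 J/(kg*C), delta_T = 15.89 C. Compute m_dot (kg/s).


Step 1: I = 3 * 6.425 = 19.275 A
Step 2: Q_cell = I^2 * R = 19.275^2 * 0.0296 = 10.997 W
Step 3: Q_total = 132 * 10.997 = 1451.6 W
Step 4: m_dot = Q_total / (cp * dT) = 1451.6 / (4186 * 15.89) = 0.02182 kg/s

0.02182 kg/s


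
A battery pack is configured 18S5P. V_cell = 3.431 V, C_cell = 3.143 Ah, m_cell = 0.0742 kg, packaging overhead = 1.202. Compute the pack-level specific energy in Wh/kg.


Step 1: V_pack = 18 * 3.431 = 61.758 V
Step 2: C_pack = 5 * 3.143 = 15.715 Ah
Step 3: E_pack = V_pack * C_pack = 61.758 * 15.715 = 970.53 Wh
Step 4: m_pack = 18 * 5 * 0.0742 * 1.202 = 8.027 kg
Step 5: ED = E_pack / m_pack = 970.53 / 8.027 = 120.9 Wh/kg

120.9 Wh/kg


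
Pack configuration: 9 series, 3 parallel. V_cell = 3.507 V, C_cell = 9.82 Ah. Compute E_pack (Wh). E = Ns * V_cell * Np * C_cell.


E = Ns * Vcell * Np * Ccell = 9 * 3.507 * 3 * 9.82 = 929.8 Wh

929.8 Wh


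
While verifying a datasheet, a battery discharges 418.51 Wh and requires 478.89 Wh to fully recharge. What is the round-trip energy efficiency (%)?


Round-trip efficiency = 418.51/478.89 * 100% = 87.39%

87.39%


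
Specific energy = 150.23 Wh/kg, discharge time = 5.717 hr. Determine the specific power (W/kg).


Specific power = 150.23 Wh/kg / 5.717 hr = 26.28 W/kg

26.28 W/kg


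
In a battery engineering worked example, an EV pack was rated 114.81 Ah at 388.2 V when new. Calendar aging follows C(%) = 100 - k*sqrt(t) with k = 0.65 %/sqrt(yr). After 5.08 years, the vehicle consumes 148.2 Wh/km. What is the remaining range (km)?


Step 1: capacity retention = 100 - 0.65 * sqrt(5.08) = 100 - 0.65 * 2.2539 = 98.535%
Step 2: C_now = 114.81 * 98.535/100 = 113.13 Ah
Step 3: E_pack = V * C_now = 388.2 * 113.13 = 43917 Wh
Step 4: range = E_pack / consumption = 43917 / 148.2 = 296.3 km

296.3 km


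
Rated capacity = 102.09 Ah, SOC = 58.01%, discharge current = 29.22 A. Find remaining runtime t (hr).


Step 1: remaining = SOC/100 * C_total = 58.01/100 * 102.09 = 59.222 Ah
Step 2: t = remaining / I = 59.222 / 29.22 = 2.027 hr

2.027 hr


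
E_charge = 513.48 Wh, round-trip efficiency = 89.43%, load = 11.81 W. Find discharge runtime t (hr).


Step 1: E_discharge = eta/100 * E_charge = 89.43/100 * 513.48 = 459.21 Wh
Step 2: t = E_discharge / P = 459.21 / 11.81 = 38.88 hr

38.88 hr


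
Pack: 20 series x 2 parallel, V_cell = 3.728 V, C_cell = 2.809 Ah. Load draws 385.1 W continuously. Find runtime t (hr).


Step 1: E_pack = Ns * V_cell * Np * C_cell = 20 * 3.728 * 2 * 2.809 = 418.88 Wh
Step 2: t = E_pack / P = 418.88 / 385.1 = 1.088 hr

1.088 hr


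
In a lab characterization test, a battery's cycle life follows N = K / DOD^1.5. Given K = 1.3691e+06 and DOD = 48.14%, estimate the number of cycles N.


DOD^1.5 = 334.01
N = K / DOD^1.5 = 1.3691e+06 / 334.01 = 4099

4099 cycles


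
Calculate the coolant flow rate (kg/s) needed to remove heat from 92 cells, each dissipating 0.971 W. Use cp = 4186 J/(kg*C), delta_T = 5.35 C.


Step 1: Total heat Q = 92 * 0.971 W = 89.332 W
Step 2: denom = cp * dT = 4186 * 5.35 = 22395
Step 3: m_dot = 89.332 / 22395 = 0.003989 kg/s

0.003989 kg/s


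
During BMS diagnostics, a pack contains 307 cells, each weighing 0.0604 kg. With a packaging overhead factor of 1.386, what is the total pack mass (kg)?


m_pack = n * m_cell * overhead = 307 * 0.0604 * 1.386 = 25.70 kg

25.70 kg


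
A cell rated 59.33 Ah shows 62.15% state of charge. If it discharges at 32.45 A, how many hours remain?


Step 1: remaining = SOC/100 * C_total = 62.15/100 * 59.33 = 36.874 Ah
Step 2: t = remaining / I = 36.874 / 32.45 = 1.136 hr

1.136 hr


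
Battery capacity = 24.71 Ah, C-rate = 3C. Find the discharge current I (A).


At 3C: I = 3 * 24.71 Ah = 74.13 A

74.13 A


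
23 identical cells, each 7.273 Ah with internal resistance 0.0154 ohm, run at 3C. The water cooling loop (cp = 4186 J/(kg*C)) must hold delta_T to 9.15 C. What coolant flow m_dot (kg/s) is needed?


Step 1: I = 3 * 7.273 = 21.819 A
Step 2: Q_cell = I^2 * R = 21.819^2 * 0.0154 = 7.3315 W
Step 3: Q_total = 23 * 7.3315 = 168.62 W
Step 4: m_dot = Q_total / (cp * dT) = 168.62 / (4186 * 9.15) = 0.004402 kg/s

0.004402 kg/s


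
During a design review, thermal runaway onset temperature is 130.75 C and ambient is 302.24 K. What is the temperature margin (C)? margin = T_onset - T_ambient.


Convert: T_ambient = 302.24 K = 29.09 C
margin = 130.75 - 29.09 = 101.66 C

101.66 C


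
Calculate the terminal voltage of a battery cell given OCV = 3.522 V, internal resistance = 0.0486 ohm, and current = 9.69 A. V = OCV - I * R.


V = OCV - I*R = 3.522 - 9.69 * 0.0486 = 3.051 V

3.051 V


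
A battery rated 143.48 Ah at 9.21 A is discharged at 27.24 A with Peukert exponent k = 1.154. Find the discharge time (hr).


Step 1: t_rated = C / I_rated = 143.48 / 9.21 = 15.579 hr
Step 2: ratio = 9.21 / 27.24 = 0.33811
Step 3: ratio^k = 0.33811^1.154 = 0.28611
Step 4: t = t_rated * ratio^k = 15.579 * 0.28611 = 4.457 hr

4.457 hr


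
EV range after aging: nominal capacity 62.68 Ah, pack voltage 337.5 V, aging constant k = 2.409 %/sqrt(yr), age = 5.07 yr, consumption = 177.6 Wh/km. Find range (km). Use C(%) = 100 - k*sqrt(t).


Step 1: capacity retention = 100 - 2.409 * sqrt(5.07) = 100 - 2.409 * 2.2517 = 94.576%
Step 2: C_now = 62.68 * 94.576/100 = 59.28 Ah
Step 3: E_pack = V * C_now = 337.5 * 59.28 = 20007 Wh
Step 4: range = E_pack / consumption = 20007 / 177.6 = 112.7 km

112.7 km


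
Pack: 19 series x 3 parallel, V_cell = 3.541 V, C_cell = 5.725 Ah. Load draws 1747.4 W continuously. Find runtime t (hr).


Step 1: E_pack = Ns * V_cell * Np * C_cell = 19 * 3.541 * 3 * 5.725 = 1155.5 Wh
Step 2: t = E_pack / P = 1155.5 / 1747.4 = 0.6613 hr

0.6613 hr


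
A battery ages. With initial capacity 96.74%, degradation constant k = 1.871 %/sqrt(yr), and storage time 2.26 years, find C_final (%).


sqrt(t) = sqrt(2.26) = 1.5033
C_final = 96.74 - 1.871 * 1.5033 = 93.93%

93.93%


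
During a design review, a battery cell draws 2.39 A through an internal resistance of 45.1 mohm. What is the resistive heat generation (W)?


Convert: R = 45.1 mohm = 0.0451 ohm
Q = I^2 * R = 2.39^2 * 0.0451 = 0.2576 W

0.2576 W


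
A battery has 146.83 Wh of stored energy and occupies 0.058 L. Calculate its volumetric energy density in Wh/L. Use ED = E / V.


ED = E / V = 146.83 / 0.058 = 2532 Wh/L

2532 Wh/L


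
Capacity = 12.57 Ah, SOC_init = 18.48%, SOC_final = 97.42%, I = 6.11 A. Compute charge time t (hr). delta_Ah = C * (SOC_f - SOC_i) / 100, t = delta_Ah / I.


Step 1: dSOC = 97.42% - 18.48% = 78.94%
Step 2: delta_Ah = 12.57 * 78.94 / 100 = 9.9228 Ah
Step 3: t = 9.9228 / 6.11 = 1.624 hr

1.624 hr


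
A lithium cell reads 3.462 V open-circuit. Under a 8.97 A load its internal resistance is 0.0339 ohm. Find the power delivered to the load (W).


Step 1: V_terminal = OCV - I*R = 3.462 - 8.97 * 0.0339 = 3.1579 V
Step 2: P_out = V_terminal * I = 3.1579 * 8.97 = 28.33 W

28.33 W


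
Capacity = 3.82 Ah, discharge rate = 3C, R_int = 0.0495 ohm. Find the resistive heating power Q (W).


Step 1: I = C_rate * capacity = 3 * 3.82 = 11.46 A
Step 2: Q = I^2 * R = 11.46^2 * 0.0495 = 131.33 * 0.0495 = 6.501 W

6.501 W


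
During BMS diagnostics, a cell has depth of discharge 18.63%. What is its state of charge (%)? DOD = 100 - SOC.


SOC = 100 - DOD = 100 - 18.63 = 81.37%

81.37%


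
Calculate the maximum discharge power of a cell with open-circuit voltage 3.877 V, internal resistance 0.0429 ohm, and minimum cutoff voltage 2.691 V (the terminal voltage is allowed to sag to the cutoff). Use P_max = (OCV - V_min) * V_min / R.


P_max = (OCV - V_min) * V_min / R = (3.877 - 2.691) * 2.691 / 0.0429 = 1.186 * 2.691 / 0.0429 = 74.39 W

74.39 W


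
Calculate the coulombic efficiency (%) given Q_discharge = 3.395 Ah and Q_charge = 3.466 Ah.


eta_c = Q_dis / Q_chg * 100 = 3.395 / 3.466 * 100 = 97.95%

97.95%


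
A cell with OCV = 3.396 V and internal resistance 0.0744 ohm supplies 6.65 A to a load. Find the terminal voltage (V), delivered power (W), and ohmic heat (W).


Step 1: V_terminal = OCV - I*R = 3.396 - 6.65 * 0.0744 = 2.9012 V
Step 2: P_out = V_terminal * I = 2.9012 * 6.65 = 19.29 W
Step 3: Q = I^2 * R = 6.65^2 * 0.0744 = 3.290 W

V=2.9012 V, P=19.29 W, Q=3.290 W


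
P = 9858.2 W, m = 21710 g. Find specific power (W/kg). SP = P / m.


Convert: m = 21710 g = 21.71 kg
SP = P / m = 9858.2 / 21.71 = 454.1 W/kg

454.1 W/kg


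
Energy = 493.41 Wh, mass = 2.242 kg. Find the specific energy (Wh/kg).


ED = E / m = 493.41 / 2.242 = 220.1 Wh/kg

220.1 Wh/kg


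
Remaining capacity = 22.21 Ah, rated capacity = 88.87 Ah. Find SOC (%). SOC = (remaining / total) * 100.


SOC = (remaining / total) * 100 = (22.21 / 88.87) * 100 = 24.99%

24.99%


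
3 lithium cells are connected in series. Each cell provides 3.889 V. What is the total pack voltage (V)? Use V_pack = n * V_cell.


Series voltages add: 3 * 3.889 V = 11.667 V

11.667 V


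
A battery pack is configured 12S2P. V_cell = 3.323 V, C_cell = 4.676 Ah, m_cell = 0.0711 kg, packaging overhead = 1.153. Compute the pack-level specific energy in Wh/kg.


Step 1: V_pack = 12 * 3.323 = 39.876 V
Step 2: C_pack = 2 * 4.676 = 9.352 Ah
Step 3: E_pack = V_pack * C_pack = 39.876 * 9.352 = 372.92 Wh
Step 4: m_pack = 12 * 2 * 0.0711 * 1.153 = 1.9675 kg
Step 5: ED = E_pack / m_pack = 372.92 / 1.9675 = 189.5 Wh/kg

189.5 Wh/kg


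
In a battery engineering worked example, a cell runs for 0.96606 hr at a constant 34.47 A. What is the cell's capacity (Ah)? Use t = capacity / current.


C = I * t = 34.47 * 0.96606 = 33.30 Ah

33.30 Ah


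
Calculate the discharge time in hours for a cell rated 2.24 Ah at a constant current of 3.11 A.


Runtime = 2.24 Ah / 3.11 A = 0.7203 hr

0.7203 hr


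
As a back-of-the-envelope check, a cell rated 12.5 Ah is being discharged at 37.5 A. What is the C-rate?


Rearranging: C_rate = 37.5 / 12.5 = 3C

3C


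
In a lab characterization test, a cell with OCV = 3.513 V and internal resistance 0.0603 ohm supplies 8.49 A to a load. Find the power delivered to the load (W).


Step 1: V_terminal = OCV - I*R = 3.513 - 8.49 * 0.0603 = 3.0011 V
Step 2: P_out = V_terminal * I = 3.0011 * 8.49 = 25.48 W

25.48 W


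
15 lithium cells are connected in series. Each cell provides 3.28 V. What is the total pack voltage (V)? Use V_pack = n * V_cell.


With 15 cells in series at 3.28 V each, V_pack = 49.2 V

49.2 V


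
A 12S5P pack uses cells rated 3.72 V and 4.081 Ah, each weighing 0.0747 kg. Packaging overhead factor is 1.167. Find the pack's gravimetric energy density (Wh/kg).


Step 1: V_pack = 12 * 3.72 = 44.64 V
Step 2: C_pack = 5 * 4.081 = 20.405 Ah
Step 3: E_pack = V_pack * C_pack = 44.64 * 20.405 = 910.88 Wh
Step 4: m_pack = 12 * 5 * 0.0747 * 1.167 = 5.2305 kg
Step 5: ED = E_pack / m_pack = 910.88 / 5.2305 = 174.1 Wh/kg

174.1 Wh/kg


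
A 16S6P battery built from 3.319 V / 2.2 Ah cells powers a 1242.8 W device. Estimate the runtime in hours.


Step 1: E_pack = Ns * V_cell * Np * C_cell = 16 * 3.319 * 6 * 2.2 = 700.97 Wh
Step 2: t = E_pack / P = 700.97 / 1242.8 = 0.5640 hr

0.5640 hr


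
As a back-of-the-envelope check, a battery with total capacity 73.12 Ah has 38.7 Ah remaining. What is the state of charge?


SOC = (remaining / total) * 100 = (38.7 / 73.12) * 100 = 52.93%

52.93%
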